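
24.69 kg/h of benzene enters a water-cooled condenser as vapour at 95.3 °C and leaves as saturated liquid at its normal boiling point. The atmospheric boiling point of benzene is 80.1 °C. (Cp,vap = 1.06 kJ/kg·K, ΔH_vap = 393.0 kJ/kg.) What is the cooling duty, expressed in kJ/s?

vapour 95.3→80.1 °C: -16.112 kJ/kg
condensation at 80.1 °C: -393 kJ/kg
Δh = -16.112 + -393 = -409.11 kJ/kg
Q = ṁ·Δh = 24.69 kg/h × -409.11 kJ/kg = -10101 kJ/h
|Q| = 2.8058 kW

Q_c = 2.81 kJ/s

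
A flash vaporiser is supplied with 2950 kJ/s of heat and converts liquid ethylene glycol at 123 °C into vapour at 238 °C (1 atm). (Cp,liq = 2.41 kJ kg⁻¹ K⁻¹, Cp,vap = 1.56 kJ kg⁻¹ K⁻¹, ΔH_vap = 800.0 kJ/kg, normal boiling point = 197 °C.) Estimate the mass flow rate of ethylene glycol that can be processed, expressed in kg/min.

ṁ = 170 kg/min

Δh = 2.41×(197−123) + 800.0 + 1.56×(238−197) = 1042.3 kJ/kg
Q = 2950 kJ/s = 2950 kJ/s = 177000 kJ/min
ṁ = Q/Δh = 177000 / 1042.3 = 169.82 kg/min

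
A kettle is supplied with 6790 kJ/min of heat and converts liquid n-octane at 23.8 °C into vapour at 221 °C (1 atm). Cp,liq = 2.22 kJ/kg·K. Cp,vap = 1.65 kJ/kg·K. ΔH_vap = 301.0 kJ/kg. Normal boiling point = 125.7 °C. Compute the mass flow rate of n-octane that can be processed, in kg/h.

Δh = 2.22×(125.7−23.8) + 301.0 + 1.65×(221−125.7) = 684.46 kJ/kg
Q = 6790 kJ/min = 113.17 kJ/s = 407400 kJ/h
ṁ = Q/Δh = 407400 / 684.46 = 595.21 kg/h

ṁ = 595 kg/h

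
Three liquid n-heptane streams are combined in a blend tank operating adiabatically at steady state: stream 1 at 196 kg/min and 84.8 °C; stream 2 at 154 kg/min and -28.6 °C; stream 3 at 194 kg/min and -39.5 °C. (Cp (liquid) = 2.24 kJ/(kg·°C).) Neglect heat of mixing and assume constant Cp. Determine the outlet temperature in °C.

Energy balance with Q = 0: Σ ṁᵢCp,ᵢ(T_out − Tᵢ) = 0
T_out = Σ ṁᵢCp,ᵢTᵢ / Σ ṁᵢCp,ᵢ
      = 10200 / 1218.6 = 8.3702 °C

T_out = 8.37 °C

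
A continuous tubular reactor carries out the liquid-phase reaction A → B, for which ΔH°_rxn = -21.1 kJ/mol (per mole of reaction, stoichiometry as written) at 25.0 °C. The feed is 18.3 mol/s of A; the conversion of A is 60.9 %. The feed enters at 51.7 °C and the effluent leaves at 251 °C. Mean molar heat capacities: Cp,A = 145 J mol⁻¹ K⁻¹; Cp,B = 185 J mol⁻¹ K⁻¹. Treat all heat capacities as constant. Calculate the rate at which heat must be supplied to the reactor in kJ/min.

Q_in = 23700 kJ/min

Extent of reaction ξ = 0.609 × 18.3 = 11.145 mol/s
Reaction term: ξ·ΔH°_rxn = 11.145 × -21.1 = -235.15 kJ/s
Sensible, feed 51.7→25 °C: -70.848 kJ/s
Outlet flows (mol/s): A 7.1553, B 11.145
Sensible, products 25→251 °C: 700.44 kJ/s
Q = ΔH = 394.44 kJ/s = 394.44 kW
Heat supplied = 23666 kJ/min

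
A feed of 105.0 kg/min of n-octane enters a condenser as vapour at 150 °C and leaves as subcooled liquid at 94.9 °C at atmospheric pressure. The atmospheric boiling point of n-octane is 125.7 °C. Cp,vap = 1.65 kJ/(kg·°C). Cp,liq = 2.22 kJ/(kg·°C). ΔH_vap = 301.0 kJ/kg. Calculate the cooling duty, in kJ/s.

Q_c = 717 kJ/s

vapour 150→125.7 °C: -40.095 kJ/kg
condensation at 125.7 °C: -301 kJ/kg
liquid 125.7→94.9 °C: -68.376 kJ/kg
Δh = -40.095 + -301 + -68.376 = -409.47 kJ/kg
Q = ṁ·Δh = 105.0 kg/min × -409.47 kJ/kg = -42994 kJ/min
|Q| = 716.57 kW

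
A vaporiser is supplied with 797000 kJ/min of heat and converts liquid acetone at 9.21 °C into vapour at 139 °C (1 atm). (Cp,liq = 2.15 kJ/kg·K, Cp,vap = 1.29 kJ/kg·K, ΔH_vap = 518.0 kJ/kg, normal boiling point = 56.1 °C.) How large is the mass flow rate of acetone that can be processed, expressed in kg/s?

ṁ = 18.3 kg/s

Δh = 2.15×(56.1−9.21) + 518.0 + 1.29×(139−56.1) = 725.75 kJ/kg
Q = 797000 kJ/min = 13283 kJ/s = 13283 kJ/s
ṁ = Q/Δh = 13283 / 725.75 = 18.303 kg/s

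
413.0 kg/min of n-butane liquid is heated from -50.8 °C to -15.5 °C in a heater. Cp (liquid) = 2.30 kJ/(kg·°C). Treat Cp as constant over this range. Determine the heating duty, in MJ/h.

Q = ṁ·Cp·ΔT = 413.0 × 2.30 × (-15.5 − -50.8) = 33531 kJ/min
Converting: 33531 / 60 s = 558.86 kW
Heating duty = 2011.9 MJ/h

Q = 2010 MJ/h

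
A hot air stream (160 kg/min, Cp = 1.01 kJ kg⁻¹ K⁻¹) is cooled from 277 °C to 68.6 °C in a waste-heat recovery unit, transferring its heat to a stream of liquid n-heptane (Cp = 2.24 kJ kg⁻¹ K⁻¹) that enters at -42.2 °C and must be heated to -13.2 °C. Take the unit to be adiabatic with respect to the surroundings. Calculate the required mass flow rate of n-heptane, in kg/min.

Heat released by hot stream: Q = 160 × 1.01 × (277 − 68.6) = 33677 kJ/min
Energy balance on cold side (adiabatic exchanger): Q = ṁ_c·Cp_c·(T_c,out − T_c,in)
ṁ_c = 33677 / [2.24 × (-13.2 − -42.2)] = 518.43 kg/min

ṁ_c = 518 kg/min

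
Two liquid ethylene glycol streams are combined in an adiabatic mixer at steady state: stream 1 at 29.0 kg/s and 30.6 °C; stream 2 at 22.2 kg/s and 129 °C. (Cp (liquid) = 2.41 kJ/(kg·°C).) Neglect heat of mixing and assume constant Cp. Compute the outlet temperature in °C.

No heat crosses the boundary, so H_out = H_in.
T_out = Σ ṁᵢCp,ᵢTᵢ / Σ ṁᵢCp,ᵢ
      = 9040.4 / 123.39 = 73.266 °C

T_out = 73.3 °C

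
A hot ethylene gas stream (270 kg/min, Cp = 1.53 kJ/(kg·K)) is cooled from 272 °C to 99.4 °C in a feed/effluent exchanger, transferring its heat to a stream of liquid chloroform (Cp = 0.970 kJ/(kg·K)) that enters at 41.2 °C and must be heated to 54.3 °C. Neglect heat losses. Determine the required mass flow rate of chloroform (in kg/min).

ṁ_c = 5610 kg/min

Heat released by hot stream: Q = 270 × 1.53 × (272 − 99.4) = 71301 kJ/min
Energy balance on cold side (adiabatic exchanger): Q = ṁ_c·Cp_c·(T_c,out − T_c,in)
ṁ_c = 71301 / [0.970 × (54.3 − 41.2)] = 5611.2 kg/min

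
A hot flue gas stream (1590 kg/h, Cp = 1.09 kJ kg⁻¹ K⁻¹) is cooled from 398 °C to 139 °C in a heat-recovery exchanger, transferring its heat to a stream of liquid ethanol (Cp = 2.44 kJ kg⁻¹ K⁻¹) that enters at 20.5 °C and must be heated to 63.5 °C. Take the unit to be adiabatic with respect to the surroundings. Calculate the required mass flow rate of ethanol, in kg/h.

Heat released by hot stream: Q = 1590 × 1.09 × (398 − 139) = 448870 kJ/h
Energy balance on cold side (adiabatic exchanger): Q = ṁ_c·Cp_c·(T_c,out − T_c,in)
ṁ_c = 448870 / [2.44 × (63.5 − 20.5)] = 4278.2 kg/h

ṁ_c = 4280 kg/h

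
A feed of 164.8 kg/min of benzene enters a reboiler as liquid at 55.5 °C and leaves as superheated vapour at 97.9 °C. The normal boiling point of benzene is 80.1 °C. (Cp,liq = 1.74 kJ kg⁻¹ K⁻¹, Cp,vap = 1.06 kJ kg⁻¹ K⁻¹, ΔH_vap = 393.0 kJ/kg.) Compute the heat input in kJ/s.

liquid 55.5→80.1 °C: 42.804 kJ/kg
vaporisation at 80.1 °C: 393 kJ/kg
vapour 80.1→97.9 °C: 18.868 kJ/kg
Δh = 42.804 + 393 + 18.868 = 454.67 kJ/kg
Q = ṁ·Δh = 164.8 kg/min × 454.67 kJ/kg = 74930 kJ/min
|Q| = 1248.8 kW

Q = 1250 kJ/s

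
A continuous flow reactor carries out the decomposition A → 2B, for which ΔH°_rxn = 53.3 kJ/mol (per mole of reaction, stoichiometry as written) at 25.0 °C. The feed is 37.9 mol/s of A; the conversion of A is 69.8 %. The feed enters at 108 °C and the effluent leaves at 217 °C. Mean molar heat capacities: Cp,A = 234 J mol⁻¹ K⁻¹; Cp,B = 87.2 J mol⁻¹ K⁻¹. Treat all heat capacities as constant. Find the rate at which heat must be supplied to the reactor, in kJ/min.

Q_in = 124000 kJ/min

Extent of reaction ξ = 0.698 × 37.9 = 26.454 mol/s
Reaction term: ξ·ΔH°_rxn = 26.454 × 53.3 = 1410 kJ/s
Sensible, feed 108→25 °C: -736.09 kJ/s
Outlet flows (mol/s): A 11.446, B 52.908
Sensible, products 25→217 °C: 1400.1 kJ/s
Q = ΔH = 2074 kJ/s = 2074 kW
Heat supplied = 124440 kJ/min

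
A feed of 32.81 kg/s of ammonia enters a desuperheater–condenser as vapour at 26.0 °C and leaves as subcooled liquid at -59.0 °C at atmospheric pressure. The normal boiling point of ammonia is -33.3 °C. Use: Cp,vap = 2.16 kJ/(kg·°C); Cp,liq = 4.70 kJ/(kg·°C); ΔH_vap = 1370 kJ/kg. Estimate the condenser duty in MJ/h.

Q_c = 191000 MJ/h

vapour 26.0→-33.3 °C: -128.09 kJ/kg
condensation at -33.3 °C: -1370 kJ/kg
liquid -33.3→-59.0 °C: -120.79 kJ/kg
Δh = -128.09 + -1370 + -120.79 = -1618.9 kJ/kg
Q = ṁ·Δh = 32.81 kg/s × -1618.9 kJ/kg = -53115 kJ/s
|Q| = 53115 kW = 191220 MJ/h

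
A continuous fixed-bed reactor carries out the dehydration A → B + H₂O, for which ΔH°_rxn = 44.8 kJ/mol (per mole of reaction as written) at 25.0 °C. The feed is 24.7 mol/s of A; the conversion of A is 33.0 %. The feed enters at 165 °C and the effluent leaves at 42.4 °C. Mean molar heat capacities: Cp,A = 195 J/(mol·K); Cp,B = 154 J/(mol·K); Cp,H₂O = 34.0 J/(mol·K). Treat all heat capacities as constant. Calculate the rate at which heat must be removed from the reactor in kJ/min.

Q_out = 13600 kJ/min

Extent of reaction ξ = 0.330 × 24.7 = 8.151 mol/s
Reaction term: ξ·ΔH°_rxn = 8.151 × 44.8 = 365.16 kJ/s
Sensible, feed 165→25 °C: -674.31 kJ/s
Outlet flows (mol/s): A 16.549, B 8.151, H₂O 8.151
Sensible, products 25→42.4 °C: 82.814 kJ/s
Q = ΔH = -226.33 kJ/s = -226.33 kW
Heat removed = 13580 kJ/min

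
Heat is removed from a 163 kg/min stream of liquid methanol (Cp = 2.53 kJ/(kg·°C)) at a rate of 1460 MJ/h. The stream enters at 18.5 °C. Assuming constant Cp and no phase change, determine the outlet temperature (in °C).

Q = 1460 MJ/h = 24333 kJ/min
ΔT = Q/(ṁ·Cp) = 24333/(163×2.53) = 59.006 K
T_out = 18.5 − 59.006 = -40.506 °C

T_out = -40.5 °C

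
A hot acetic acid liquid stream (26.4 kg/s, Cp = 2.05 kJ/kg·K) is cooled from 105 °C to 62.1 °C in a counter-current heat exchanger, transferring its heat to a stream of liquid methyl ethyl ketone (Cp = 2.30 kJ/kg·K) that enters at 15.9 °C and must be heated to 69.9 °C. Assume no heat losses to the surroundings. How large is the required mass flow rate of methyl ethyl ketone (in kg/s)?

Heat released by hot stream: Q = 26.4 × 2.05 × (105 − 62.1) = 2321.7 kJ/s
Energy balance on cold side (adiabatic exchanger): Q = ṁ_c·Cp_c·(T_c,out − T_c,in)
ṁ_c = 2321.7 / [2.30 × (69.9 − 15.9)] = 18.694 kg/s

ṁ_c = 18.7 kg/s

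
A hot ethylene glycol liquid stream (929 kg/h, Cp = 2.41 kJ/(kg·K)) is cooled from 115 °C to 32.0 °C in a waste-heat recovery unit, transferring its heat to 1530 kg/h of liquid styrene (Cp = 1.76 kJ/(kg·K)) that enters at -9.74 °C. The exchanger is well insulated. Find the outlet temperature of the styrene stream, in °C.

Heat released by hot stream: Q = 929 × 2.41 × (115 − 32.0) = 185830 kJ/h
Energy balance on cold side (adiabatic exchanger): Q = ṁ_c·Cp_c·(T_c,out − T_c,in)
T_c,out = -9.74 + 185830/(1530 × 1.76) = 59.269 °C

T_c,out = 59.3 °C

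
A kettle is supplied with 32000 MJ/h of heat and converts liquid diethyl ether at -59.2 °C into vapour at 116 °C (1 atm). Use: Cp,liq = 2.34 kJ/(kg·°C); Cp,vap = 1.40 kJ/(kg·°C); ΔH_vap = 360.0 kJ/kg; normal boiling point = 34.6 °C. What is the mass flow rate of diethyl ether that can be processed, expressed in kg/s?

ṁ = 12.8 kg/s

Δh = 2.34×(34.6−-59.2) + 360.0 + 1.40×(116−34.6) = 693.45 kJ/kg
Q = 32000 MJ/h = 8888.9 kJ/s = 8888.9 kJ/s
ṁ = Q/Δh = 8888.9 / 693.45 = 12.818 kg/s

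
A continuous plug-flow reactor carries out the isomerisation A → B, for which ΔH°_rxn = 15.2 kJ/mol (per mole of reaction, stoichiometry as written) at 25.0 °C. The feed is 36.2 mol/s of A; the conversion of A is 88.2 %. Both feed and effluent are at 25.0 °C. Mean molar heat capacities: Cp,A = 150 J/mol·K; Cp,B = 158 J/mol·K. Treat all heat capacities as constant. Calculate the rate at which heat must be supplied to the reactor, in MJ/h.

Q_in = 1750 MJ/h

Extent of reaction ξ = 0.882 × 36.2 = 31.928 mol/s
Reaction term: ξ·ΔH°_rxn = 31.928 × 15.2 = 485.31 kJ/s
Q = ΔH = 485.31 kJ/s = 485.31 kW
Heat supplied = 1747.1 MJ/h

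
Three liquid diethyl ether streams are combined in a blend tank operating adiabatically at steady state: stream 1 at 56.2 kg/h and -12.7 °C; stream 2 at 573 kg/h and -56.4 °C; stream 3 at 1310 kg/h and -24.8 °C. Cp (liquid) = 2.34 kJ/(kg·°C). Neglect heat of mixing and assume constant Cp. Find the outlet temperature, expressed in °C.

No heat crosses the boundary, so H_out = H_in.
T_out = Σ ṁᵢCp,ᵢTᵢ / Σ ṁᵢCp,ᵢ
      = -153310 / 4537.7 = -33.787 °C

T_out = -33.8 °C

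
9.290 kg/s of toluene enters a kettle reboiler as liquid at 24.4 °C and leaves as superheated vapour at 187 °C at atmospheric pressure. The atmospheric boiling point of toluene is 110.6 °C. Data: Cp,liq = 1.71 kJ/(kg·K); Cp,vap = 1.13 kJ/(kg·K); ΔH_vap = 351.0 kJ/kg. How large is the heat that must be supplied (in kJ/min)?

liquid 24.4→110.6 °C: 147.4 kJ/kg
vaporisation at 110.6 °C: 351 kJ/kg
vapour 110.6→187 °C: 86.332 kJ/kg
Δh = 147.4 + 351 + 86.332 = 584.73 kJ/kg
Q = ṁ·Δh = 9.290 kg/s × 584.73 kJ/kg = 5432.2 kJ/s
|Q| = 5432.2 kW = 325930 kJ/min

Q = 326000 kJ/min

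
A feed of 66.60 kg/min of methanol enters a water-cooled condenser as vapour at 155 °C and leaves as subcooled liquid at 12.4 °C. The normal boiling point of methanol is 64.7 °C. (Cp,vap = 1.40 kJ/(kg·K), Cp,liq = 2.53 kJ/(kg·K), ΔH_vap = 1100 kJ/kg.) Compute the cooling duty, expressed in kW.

Q_c = 1510 kW

vapour 155→64.7 °C: -126.42 kJ/kg
condensation at 64.7 °C: -1100 kJ/kg
liquid 64.7→12.4 °C: -132.32 kJ/kg
Δh = -126.42 + -1100 + -132.32 = -1358.7 kJ/kg
Q = ṁ·Δh = 66.60 kg/min × -1358.7 kJ/kg = -90492 kJ/min
|Q| = 1508.2 kW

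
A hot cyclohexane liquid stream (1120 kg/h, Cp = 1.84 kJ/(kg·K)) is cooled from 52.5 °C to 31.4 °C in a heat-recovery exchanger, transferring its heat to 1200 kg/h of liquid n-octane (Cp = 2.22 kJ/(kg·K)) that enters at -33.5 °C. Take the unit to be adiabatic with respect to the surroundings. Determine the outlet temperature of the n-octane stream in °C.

Heat released by hot stream: Q = 1120 × 1.84 × (52.5 − 31.4) = 43483 kJ/h
Energy balance on cold side (adiabatic exchanger): Q = ṁ_c·Cp_c·(T_c,out − T_c,in)
T_c,out = -33.5 + 43483/(1200 × 2.22) = -17.178 °C

T_c,out = -17.2 °C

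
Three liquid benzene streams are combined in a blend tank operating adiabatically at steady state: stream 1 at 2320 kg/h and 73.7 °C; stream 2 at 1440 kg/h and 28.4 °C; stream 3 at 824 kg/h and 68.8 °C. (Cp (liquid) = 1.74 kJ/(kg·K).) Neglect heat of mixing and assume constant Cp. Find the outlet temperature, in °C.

No heat crosses the boundary, so H_out = H_in.
T_out = Σ ṁᵢCp,ᵢTᵢ / Σ ṁᵢCp,ᵢ
      = 467310 / 7976.2 = 58.589 °C

T_out = 58.6 °C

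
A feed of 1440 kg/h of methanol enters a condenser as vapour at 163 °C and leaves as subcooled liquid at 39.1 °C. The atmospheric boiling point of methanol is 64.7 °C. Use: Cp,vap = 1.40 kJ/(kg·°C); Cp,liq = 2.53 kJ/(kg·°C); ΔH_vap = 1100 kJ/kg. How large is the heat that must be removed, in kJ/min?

vapour 163→64.7 °C: -137.62 kJ/kg
condensation at 64.7 °C: -1100 kJ/kg
liquid 64.7→39.1 °C: -64.768 kJ/kg
Δh = -137.62 + -1100 + -64.768 = -1302.4 kJ/kg
Q = ṁ·Δh = 1440 kg/h × -1302.4 kJ/kg = -1.8754e+06 kJ/h
|Q| = 520.96 kW = 31257 kJ/min

Q_c = 31300 kJ/min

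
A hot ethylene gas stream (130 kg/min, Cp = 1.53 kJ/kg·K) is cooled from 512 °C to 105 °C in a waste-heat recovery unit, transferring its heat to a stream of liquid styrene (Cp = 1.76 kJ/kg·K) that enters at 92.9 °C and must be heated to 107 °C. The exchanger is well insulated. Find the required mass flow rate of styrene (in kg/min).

ṁ_c = 3260 kg/min

Heat released by hot stream: Q = 130 × 1.53 × (512 − 105) = 80952 kJ/min
Energy balance on cold side (adiabatic exchanger): Q = ṁ_c·Cp_c·(T_c,out − T_c,in)
ṁ_c = 80952 / [1.76 × (107 − 92.9)] = 3262.1 kg/min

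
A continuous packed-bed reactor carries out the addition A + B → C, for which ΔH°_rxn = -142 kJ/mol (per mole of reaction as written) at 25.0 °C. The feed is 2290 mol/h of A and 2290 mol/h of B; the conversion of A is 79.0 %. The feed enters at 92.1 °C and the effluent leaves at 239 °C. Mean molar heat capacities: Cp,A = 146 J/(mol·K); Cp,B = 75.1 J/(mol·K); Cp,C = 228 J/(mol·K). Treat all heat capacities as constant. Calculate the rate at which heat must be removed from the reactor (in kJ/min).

Extent of reaction ξ = 0.790 × 2290 = 1809.1 mol/h
Reaction term: ξ·ΔH°_rxn = 1809.1 × -142 = -256890 kJ/h
Sensible, feed 92.1→25 °C: -33974 kJ/h
Outlet flows (mol/h): A 480.9, B 480.9, C 1809.1
Sensible, products 25→239 °C: 111020 kJ/h
Q = ΔH = -179840 kJ/h = -49.956 kW
Heat removed = 2997.4 kJ/min

Q_out = 3000 kJ/min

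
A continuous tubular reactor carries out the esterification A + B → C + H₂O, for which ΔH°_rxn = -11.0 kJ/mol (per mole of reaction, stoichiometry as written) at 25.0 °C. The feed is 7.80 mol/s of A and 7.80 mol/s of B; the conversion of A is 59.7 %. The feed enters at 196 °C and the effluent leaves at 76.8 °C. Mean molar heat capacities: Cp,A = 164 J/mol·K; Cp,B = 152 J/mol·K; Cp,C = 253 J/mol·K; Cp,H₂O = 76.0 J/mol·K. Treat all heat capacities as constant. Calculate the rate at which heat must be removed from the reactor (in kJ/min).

Extent of reaction ξ = 0.597 × 7.80 = 4.6566 mol/s
Reaction term: ξ·ΔH°_rxn = 4.6566 × -11.0 = -51.223 kJ/s
Sensible, feed 196→25 °C: -421.48 kJ/s
Outlet flows (mol/s): A 3.1434, B 3.1434, C 4.6566, H₂O 4.6566
Sensible, products 25→76.8 °C: 130.81 kJ/s
Q = ΔH = -341.89 kJ/s = -341.89 kW
Heat removed = 20513 kJ/min

Q_out = 20500 kJ/min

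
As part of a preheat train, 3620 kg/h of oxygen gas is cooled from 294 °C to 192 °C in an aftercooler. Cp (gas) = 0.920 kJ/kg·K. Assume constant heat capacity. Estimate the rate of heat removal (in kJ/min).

Q_c = 5660 kJ/min

Q = ṁ·Cp·ΔT = 3620 × 0.920 × (192 − 294) = -339700 kJ/h
Converting: 339700 / 3600 s = 94.361 kW
Cooling duty = 5661.7 kJ/min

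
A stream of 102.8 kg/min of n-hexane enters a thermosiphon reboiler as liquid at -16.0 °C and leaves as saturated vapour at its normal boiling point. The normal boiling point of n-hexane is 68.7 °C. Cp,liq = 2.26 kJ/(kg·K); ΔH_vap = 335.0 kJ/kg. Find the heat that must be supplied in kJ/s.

liquid -16.0→68.7 °C: 191.42 kJ/kg
vaporisation at 68.7 °C: 335 kJ/kg
Δh = 191.42 + 335 = 526.42 kJ/kg
Q = ṁ·Δh = 102.8 kg/min × 526.42 kJ/kg = 54116 kJ/min
|Q| = 901.94 kW

Q = 902 kJ/s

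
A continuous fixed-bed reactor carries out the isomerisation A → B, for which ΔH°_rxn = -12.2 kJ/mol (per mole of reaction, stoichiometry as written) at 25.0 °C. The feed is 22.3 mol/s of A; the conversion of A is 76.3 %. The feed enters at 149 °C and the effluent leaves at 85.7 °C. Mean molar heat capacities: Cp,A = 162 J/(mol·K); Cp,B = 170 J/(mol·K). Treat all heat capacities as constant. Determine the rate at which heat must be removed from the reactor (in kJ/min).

Extent of reaction ξ = 0.763 × 22.3 = 17.015 mol/s
Reaction term: ξ·ΔH°_rxn = 17.015 × -12.2 = -207.58 kJ/s
Sensible, feed 149→25 °C: -447.96 kJ/s
Outlet flows (mol/s): A 5.2851, B 17.015
Sensible, products 25→85.7 °C: 227.55 kJ/s
Q = ΔH = -428 kJ/s = -428 kW
Heat removed = 25680 kJ/min

Q_out = 25700 kJ/min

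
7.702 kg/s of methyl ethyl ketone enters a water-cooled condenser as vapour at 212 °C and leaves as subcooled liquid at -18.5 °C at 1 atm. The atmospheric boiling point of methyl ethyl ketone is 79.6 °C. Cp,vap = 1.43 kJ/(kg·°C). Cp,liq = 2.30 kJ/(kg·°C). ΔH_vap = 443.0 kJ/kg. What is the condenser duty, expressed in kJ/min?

Q_c = 396000 kJ/min

vapour 212→79.6 °C: -189.33 kJ/kg
condensation at 79.6 °C: -443 kJ/kg
liquid 79.6→-18.5 °C: -225.63 kJ/kg
Δh = -189.33 + -443 + -225.63 = -857.96 kJ/kg
Q = ṁ·Δh = 7.702 kg/s × -857.96 kJ/kg = -6608 kJ/s
|Q| = 6608 kW = 396480 kJ/min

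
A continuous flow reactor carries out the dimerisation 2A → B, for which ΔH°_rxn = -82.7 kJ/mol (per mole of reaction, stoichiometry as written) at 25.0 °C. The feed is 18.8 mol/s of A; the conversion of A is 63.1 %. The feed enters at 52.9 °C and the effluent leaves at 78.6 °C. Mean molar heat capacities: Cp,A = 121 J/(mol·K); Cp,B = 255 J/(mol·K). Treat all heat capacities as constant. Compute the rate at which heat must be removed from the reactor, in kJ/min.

Q_out = 25700 kJ/min

Extent of reaction ξ = 0.631 × 18.8 / 2 = 5.9314 mol/s
Reaction term: ξ·ΔH°_rxn = 5.9314 × -82.7 = -490.53 kJ/s
Sensible, feed 52.9→25 °C: -63.467 kJ/s
Outlet flows (mol/s): A 6.9372, B 5.9314
Sensible, products 25→78.6 °C: 126.06 kJ/s
Q = ΔH = -427.93 kJ/s = -427.93 kW
Heat removed = 25676 kJ/min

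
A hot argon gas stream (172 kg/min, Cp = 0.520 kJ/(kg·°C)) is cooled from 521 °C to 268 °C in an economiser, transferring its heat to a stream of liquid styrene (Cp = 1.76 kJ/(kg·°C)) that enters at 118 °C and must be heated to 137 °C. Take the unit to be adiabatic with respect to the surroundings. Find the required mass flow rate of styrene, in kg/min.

Heat released by hot stream: Q = 172 × 0.520 × (521 − 268) = 22628 kJ/min
Energy balance on cold side (adiabatic exchanger): Q = ṁ_c·Cp_c·(T_c,out − T_c,in)
ṁ_c = 22628 / [1.76 × (137 − 118)] = 676.68 kg/min

ṁ_c = 677 kg/min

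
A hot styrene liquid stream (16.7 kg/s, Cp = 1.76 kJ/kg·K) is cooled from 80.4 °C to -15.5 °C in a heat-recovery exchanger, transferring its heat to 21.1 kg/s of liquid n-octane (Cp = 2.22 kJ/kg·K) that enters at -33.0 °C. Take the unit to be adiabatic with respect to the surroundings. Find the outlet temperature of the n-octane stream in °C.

T_c,out = 27.2 °C

Heat released by hot stream: Q = 16.7 × 1.76 × (80.4 − -15.5) = 2818.7 kJ/s
Energy balance on cold side (adiabatic exchanger): Q = ṁ_c·Cp_c·(T_c,out − T_c,in)
T_c,out = -33.0 + 2818.7/(21.1 × 2.22) = 27.174 °C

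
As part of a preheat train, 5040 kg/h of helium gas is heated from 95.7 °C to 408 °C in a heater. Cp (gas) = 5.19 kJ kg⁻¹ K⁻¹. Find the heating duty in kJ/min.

Q = 136000 kJ/min

Q = ṁ·Cp·ΔT = 5040 × 5.19 × (408 − 95.7) = 8.169e+06 kJ/h
Converting: 8.169e+06 / 3600 s = 2269.2 kW
Heating duty = 136150 kJ/min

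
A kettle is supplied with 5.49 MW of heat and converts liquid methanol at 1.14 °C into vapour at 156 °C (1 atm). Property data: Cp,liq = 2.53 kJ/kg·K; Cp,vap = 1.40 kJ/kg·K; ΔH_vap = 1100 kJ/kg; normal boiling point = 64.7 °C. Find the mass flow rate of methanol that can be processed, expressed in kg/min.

ṁ = 237 kg/min

Δh = 2.53×(64.7−1.14) + 1100 + 1.40×(156−64.7) = 1388.6 kJ/kg
Q = 5.49 MW = 5490 kJ/s = 329400 kJ/min
ṁ = Q/Δh = 329400 / 1388.6 = 237.21 kg/min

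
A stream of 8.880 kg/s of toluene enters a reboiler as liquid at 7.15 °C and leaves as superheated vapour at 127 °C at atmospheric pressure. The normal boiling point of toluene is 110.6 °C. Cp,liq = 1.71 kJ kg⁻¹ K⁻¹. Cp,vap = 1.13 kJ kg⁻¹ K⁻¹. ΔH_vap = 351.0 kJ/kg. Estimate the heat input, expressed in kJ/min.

Q = 291000 kJ/min

liquid 7.15→110.6 °C: 176.9 kJ/kg
vaporisation at 110.6 °C: 351 kJ/kg
vapour 110.6→127 °C: 18.532 kJ/kg
Δh = 176.9 + 351 + 18.532 = 546.43 kJ/kg
Q = ṁ·Δh = 8.880 kg/s × 546.43 kJ/kg = 4852.3 kJ/s
|Q| = 4852.3 kW = 291140 kJ/min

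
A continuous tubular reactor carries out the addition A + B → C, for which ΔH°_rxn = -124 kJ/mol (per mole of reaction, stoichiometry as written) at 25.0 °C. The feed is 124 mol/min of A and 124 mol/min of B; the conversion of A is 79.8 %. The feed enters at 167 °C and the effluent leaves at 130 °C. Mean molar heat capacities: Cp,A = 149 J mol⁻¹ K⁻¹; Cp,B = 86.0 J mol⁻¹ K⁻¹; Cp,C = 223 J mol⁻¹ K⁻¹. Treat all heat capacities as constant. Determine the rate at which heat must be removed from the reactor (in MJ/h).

Extent of reaction ξ = 0.798 × 124 = 98.952 mol/min
Reaction term: ξ·ΔH°_rxn = 98.952 × -124 = -12270 kJ/min
Sensible, feed 167→25 °C: -4137.9 kJ/min
Outlet flows (mol/min): A 25.048, B 25.048, C 98.952
Sensible, products 25→130 °C: 2935 kJ/min
Q = ΔH = -13473 kJ/min = -224.55 kW
Heat removed = 808.37 MJ/h

Q_out = 808 MJ/h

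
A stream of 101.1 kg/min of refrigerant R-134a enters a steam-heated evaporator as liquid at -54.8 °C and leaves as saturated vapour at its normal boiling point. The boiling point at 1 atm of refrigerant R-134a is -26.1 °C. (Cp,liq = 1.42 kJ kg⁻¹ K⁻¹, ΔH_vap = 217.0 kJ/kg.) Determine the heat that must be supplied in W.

liquid -54.8→-26.1 °C: 40.754 kJ/kg
vaporisation at -26.1 °C: 217 kJ/kg
Δh = 40.754 + 217 = 257.75 kJ/kg
Q = ṁ·Δh = 101.1 kg/min × 257.75 kJ/kg = 26059 kJ/min
|Q| = 434.32 kW = 434320 W

Q = 434000 W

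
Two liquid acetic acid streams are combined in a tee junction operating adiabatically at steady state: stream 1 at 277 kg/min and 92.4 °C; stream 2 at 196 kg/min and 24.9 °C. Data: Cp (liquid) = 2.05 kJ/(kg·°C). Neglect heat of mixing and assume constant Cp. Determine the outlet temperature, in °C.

No heat crosses the boundary, so H_out = H_in.
T_out = Σ ṁᵢCp,ᵢTᵢ / Σ ṁᵢCp,ᵢ
      = 62474 / 969.65 = 64.43 °C

T_out = 64.4 °C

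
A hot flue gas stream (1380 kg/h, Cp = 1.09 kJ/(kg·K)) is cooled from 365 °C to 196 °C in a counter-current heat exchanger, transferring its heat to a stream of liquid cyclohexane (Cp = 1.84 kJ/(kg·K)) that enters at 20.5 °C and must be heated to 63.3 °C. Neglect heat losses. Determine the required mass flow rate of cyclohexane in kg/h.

ṁ_c = 3230 kg/h

Heat released by hot stream: Q = 1380 × 1.09 × (365 − 196) = 254210 kJ/h
Energy balance on cold side (adiabatic exchanger): Q = ṁ_c·Cp_c·(T_c,out − T_c,in)
ṁ_c = 254210 / [1.84 × (63.3 − 20.5)] = 3228 kg/h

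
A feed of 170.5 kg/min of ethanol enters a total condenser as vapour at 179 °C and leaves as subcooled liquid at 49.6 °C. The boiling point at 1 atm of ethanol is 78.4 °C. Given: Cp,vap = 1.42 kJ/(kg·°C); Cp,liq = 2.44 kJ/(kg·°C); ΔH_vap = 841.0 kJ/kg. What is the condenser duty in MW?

vapour 179→78.4 °C: -142.85 kJ/kg
condensation at 78.4 °C: -841 kJ/kg
liquid 78.4→49.6 °C: -70.272 kJ/kg
Δh = -142.85 + -841 + -70.272 = -1054.1 kJ/kg
Q = ṁ·Δh = 170.5 kg/min × -1054.1 kJ/kg = -179730 kJ/min
|Q| = 2995.5 kW = 2.9955 MW

Q_c = 3.00 MW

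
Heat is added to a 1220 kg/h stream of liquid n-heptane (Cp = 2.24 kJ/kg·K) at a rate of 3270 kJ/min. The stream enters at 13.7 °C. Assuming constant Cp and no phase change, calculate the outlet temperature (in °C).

Q = 3270 kJ/min = 196200 kJ/h
ΔT = Q/(ṁ·Cp) = 196200/(1220×2.24) = 71.794 K
T_out = 13.7 + 71.794 = 85.494 °C

T_out = 85.5 °C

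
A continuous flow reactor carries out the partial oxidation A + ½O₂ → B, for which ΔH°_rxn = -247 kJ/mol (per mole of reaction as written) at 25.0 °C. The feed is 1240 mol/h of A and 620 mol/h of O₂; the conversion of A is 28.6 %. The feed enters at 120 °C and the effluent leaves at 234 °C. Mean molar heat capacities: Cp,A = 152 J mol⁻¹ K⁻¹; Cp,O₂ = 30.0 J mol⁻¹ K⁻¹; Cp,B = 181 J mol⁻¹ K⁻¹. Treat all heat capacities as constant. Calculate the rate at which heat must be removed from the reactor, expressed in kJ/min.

Q_out = 1050 kJ/min

Extent of reaction ξ = 0.286 × 1240 = 354.64 mol/h
Reaction term: ξ·ΔH°_rxn = 354.64 × -247 = -87596 kJ/h
Sensible, feed 120→25 °C: -19673 kJ/h
Outlet flows (mol/h): A 885.36, O₂ 442.68, B 354.64
Sensible, products 25→234 °C: 44317 kJ/h
Q = ΔH = -62951 kJ/h = -17.486 kW
Heat removed = 1049.2 kJ/min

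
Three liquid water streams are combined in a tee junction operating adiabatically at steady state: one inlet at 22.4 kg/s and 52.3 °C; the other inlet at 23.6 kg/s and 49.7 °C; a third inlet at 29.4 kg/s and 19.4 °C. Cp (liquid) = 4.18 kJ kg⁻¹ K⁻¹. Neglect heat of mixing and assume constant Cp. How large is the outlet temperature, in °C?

No heat crosses the boundary, so H_out = H_in.
T_out = Σ ṁᵢCp,ᵢTᵢ / Σ ṁᵢCp,ᵢ
      = 12184 / 315.17 = 38.658 °C

T_out = 38.7 °C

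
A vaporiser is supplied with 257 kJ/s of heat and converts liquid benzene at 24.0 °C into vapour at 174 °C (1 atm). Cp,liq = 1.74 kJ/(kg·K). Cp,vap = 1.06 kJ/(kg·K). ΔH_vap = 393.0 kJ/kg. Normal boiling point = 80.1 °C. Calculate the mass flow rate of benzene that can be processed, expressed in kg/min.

Δh = 1.74×(80.1−24.0) + 393.0 + 1.06×(174−80.1) = 590.15 kJ/kg
Q = 257 kJ/s = 257 kJ/s = 15420 kJ/min
ṁ = Q/Δh = 15420 / 590.15 = 26.129 kg/min

ṁ = 26.1 kg/min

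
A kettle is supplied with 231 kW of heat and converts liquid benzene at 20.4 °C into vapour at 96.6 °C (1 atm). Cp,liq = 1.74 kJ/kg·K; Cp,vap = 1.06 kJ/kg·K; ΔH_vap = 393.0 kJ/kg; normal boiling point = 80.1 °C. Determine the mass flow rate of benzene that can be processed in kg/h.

ṁ = 1620 kg/h

Δh = 1.74×(80.1−20.4) + 393.0 + 1.06×(96.6−80.1) = 514.37 kJ/kg
Q = 231 kW = 231 kJ/s = 831600 kJ/h
ṁ = Q/Δh = 831600 / 514.37 = 1616.7 kg/h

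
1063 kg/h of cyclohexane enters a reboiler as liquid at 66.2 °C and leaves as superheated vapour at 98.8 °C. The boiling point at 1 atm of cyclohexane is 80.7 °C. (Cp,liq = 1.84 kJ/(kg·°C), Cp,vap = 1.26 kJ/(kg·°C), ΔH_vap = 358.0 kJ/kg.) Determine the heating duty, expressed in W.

liquid 66.2→80.7 °C: 26.68 kJ/kg
vaporisation at 80.7 °C: 358 kJ/kg
vapour 80.7→98.8 °C: 22.806 kJ/kg
Δh = 26.68 + 358 + 22.806 = 407.49 kJ/kg
Q = ṁ·Δh = 1063 kg/h × 407.49 kJ/kg = 433160 kJ/h
|Q| = 120.32 kW = 120320 W

Q = 120000 W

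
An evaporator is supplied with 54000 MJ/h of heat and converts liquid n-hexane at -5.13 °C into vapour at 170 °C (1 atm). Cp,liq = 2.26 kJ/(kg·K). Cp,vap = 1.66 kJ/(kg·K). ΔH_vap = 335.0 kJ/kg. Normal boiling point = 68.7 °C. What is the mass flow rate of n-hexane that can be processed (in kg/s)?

Δh = 2.26×(68.7−-5.13) + 335.0 + 1.66×(170−68.7) = 670.01 kJ/kg
Q = 54000 MJ/h = 15000 kJ/s = 15000 kJ/s
ṁ = Q/Δh = 15000 / 670.01 = 22.388 kg/s

ṁ = 22.4 kg/s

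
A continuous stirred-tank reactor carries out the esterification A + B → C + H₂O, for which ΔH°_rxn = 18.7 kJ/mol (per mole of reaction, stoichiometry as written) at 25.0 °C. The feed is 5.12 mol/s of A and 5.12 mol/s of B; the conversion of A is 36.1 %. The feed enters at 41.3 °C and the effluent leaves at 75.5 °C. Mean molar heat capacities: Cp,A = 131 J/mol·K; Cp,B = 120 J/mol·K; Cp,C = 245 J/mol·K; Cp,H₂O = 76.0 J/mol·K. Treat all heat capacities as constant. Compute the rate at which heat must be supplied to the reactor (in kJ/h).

Q_in = 306000 kJ/h

Extent of reaction ξ = 0.361 × 5.12 = 1.8483 mol/s
Reaction term: ξ·ΔH°_rxn = 1.8483 × 18.7 = 34.564 kJ/s
Sensible, feed 41.3→25 °C: -20.947 kJ/s
Outlet flows (mol/s): A 3.2717, B 3.2717, C 1.8483, H₂O 1.8483
Sensible, products 25→75.5 °C: 71.432 kJ/s
Q = ΔH = 85.048 kJ/s = 85.048 kW
Heat supplied = 306170 kJ/h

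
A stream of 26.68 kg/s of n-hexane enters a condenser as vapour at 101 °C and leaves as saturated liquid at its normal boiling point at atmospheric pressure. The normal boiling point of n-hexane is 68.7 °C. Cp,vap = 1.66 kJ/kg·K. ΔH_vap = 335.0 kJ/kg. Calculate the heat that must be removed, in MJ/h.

Q_c = 37300 MJ/h

vapour 101→68.7 °C: -53.618 kJ/kg
condensation at 68.7 °C: -335 kJ/kg
Δh = -53.618 + -335 = -388.62 kJ/kg
Q = ṁ·Δh = 26.68 kg/s × -388.62 kJ/kg = -10368 kJ/s
|Q| = 10368 kW = 37326 MJ/h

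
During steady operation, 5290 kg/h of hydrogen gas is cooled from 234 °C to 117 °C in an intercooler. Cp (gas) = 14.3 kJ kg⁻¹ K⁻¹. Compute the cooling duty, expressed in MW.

Q = ṁ·Cp·ΔT = 5290 × 14.3 × (117 − 234) = -8.8507e+06 kJ/h
Converting: 8.8507e+06 / 3600 s = 2458.5 kW
Cooling duty = 2.4585 MW

Q_c = 2.46 MW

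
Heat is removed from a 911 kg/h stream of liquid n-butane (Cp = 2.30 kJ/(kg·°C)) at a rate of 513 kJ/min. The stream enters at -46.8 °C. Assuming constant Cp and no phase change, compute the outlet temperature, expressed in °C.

Q = 513 kJ/min = 30780 kJ/h
ΔT = Q/(ṁ·Cp) = 30780/(911×2.30) = 14.69 K
T_out = -46.8 − 14.69 = -61.49 °C

T_out = -61.5 °C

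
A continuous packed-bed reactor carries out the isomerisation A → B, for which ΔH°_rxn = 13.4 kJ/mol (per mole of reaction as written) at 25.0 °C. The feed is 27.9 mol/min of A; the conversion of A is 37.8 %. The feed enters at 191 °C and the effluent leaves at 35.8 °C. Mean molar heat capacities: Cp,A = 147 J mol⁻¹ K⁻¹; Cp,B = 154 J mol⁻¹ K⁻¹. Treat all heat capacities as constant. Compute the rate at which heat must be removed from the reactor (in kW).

Extent of reaction ξ = 0.378 × 27.9 = 10.546 mol/min
Reaction term: ξ·ΔH°_rxn = 10.546 × 13.4 = 141.32 kJ/min
Sensible, feed 191→25 °C: -680.82 kJ/min
Outlet flows (mol/min): A 17.354, B 10.546
Sensible, products 25→35.8 °C: 45.091 kJ/min
Q = ΔH = -494.41 kJ/min = -8.2401 kW
Heat removed = 8.2401 kW

Q_out = 8.24 kW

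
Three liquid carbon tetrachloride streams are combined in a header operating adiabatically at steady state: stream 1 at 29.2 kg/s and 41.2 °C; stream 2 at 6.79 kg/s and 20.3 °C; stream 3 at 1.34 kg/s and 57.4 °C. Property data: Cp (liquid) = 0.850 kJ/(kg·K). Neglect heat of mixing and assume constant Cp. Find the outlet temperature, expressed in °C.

T_out = 38.0 °C

Energy balance with Q = 0: Σ ṁᵢCp,ᵢ(T_out − Tᵢ) = 0
Σ ṁᵢCp,ᵢTᵢ = 29.2×0.850×41.2 + 6.79×0.850×20.3 + 1.34×0.850×57.4 = 1205.1
Σ ṁᵢCp,ᵢ = 29.2×0.850 + 6.79×0.850 + 1.34×0.850 = 31.73
T_out = 1205.1 / 31.73 = 37.98 °C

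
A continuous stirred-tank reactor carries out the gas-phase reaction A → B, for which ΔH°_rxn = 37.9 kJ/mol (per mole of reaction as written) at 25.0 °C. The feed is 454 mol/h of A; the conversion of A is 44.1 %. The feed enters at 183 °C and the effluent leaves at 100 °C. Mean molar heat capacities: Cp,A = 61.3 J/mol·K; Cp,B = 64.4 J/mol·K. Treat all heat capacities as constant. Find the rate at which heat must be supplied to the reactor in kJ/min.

Extent of reaction ξ = 0.441 × 454 = 200.21 mol/h
Reaction term: ξ·ΔH°_rxn = 200.21 × 37.9 = 7588.1 kJ/h
Sensible, feed 183→25 °C: -4397.2 kJ/h
Outlet flows (mol/h): A 253.79, B 200.21
Sensible, products 25→100 °C: 2133.8 kJ/h
Q = ΔH = 5324.8 kJ/h = 1.4791 kW
Heat supplied = 88.746 kJ/min

Q_in = 88.7 kJ/min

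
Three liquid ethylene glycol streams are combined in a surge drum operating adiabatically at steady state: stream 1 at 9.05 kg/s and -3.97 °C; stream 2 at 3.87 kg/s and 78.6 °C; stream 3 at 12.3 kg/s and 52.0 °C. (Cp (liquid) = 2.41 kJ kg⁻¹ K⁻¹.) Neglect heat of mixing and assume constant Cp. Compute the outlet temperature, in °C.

T_out = 36.0 °C

Adiabatic, steady state ⇒ Σ ṁᵢCp,ᵢ(T_out − Tᵢ) = 0
Σ ṁᵢCp,ᵢTᵢ = 9.05×2.41×-3.97 + 3.87×2.41×78.6 + 12.3×2.41×52.0 = 2187.9
Σ ṁᵢCp,ᵢ = 9.05×2.41 + 3.87×2.41 + 12.3×2.41 = 60.78
T_out = 2187.9 / 60.78 = 35.997 °C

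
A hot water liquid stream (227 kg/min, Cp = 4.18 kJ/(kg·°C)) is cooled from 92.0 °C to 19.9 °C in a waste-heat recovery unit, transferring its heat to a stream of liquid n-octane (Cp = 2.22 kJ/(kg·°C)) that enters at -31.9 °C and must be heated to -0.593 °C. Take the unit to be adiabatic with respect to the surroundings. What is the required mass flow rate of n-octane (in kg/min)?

Heat released by hot stream: Q = 227 × 4.18 × (92.0 − 19.9) = 68413 kJ/min
Energy balance on cold side (adiabatic exchanger): Q = ṁ_c·Cp_c·(T_c,out − T_c,in)
ṁ_c = 68413 / [2.22 × (-0.593 − -31.9)] = 984.34 kg/min

ṁ_c = 984 kg/min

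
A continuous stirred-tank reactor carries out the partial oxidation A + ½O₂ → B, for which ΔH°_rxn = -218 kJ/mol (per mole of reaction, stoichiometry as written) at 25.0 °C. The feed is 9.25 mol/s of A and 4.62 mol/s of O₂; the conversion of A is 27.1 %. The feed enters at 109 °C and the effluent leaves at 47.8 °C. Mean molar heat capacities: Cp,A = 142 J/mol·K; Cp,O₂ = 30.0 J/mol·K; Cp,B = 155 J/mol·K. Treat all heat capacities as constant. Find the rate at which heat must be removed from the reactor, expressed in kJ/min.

Q_out = 38100 kJ/min

Extent of reaction ξ = 0.271 × 9.25 = 2.5068 mol/s
Reaction term: ξ·ΔH°_rxn = 2.5068 × -218 = -546.47 kJ/s
Sensible, feed 109→25 °C: -121.98 kJ/s
Outlet flows (mol/s): A 6.7432, O₂ 3.3666, B 2.5068
Sensible, products 25→47.8 °C: 32.994 kJ/s
Q = ΔH = -635.45 kJ/s = -635.45 kW
Heat removed = 38127 kJ/min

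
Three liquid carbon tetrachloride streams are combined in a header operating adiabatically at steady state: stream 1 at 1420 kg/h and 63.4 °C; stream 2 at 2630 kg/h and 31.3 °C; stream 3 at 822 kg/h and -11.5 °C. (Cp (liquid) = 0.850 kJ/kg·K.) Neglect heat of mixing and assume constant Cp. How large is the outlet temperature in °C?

T_out = 33.4 °C

Adiabatic, steady state ⇒ Σ ṁᵢCp,ᵢ(T_out − Tᵢ) = 0
T_out = Σ ṁᵢCp,ᵢTᵢ / Σ ṁᵢCp,ᵢ
      = 138460 / 4141.2 = 33.435 °C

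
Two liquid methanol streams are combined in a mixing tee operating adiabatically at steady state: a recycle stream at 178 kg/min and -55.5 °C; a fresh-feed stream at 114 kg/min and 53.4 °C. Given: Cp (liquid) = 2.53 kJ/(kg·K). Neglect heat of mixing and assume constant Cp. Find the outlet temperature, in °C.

No heat crosses the boundary, so H_out = H_in.
Σ ṁᵢCp,ᵢTᵢ = 178×2.53×-55.5 + 114×2.53×53.4 = -9592.2
Σ ṁᵢCp,ᵢ = 178×2.53 + 114×2.53 = 738.76
T_out = -9592.2 / 738.76 = -12.984 °C

T_out = -13.0 °C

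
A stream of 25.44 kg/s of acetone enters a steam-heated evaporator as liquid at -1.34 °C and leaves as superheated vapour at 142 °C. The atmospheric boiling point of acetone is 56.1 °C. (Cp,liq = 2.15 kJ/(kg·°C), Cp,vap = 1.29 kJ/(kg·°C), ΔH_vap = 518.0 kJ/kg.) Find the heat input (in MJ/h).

Q = 68900 MJ/h

liquid -1.34→56.1 °C: 123.5 kJ/kg
vaporisation at 56.1 °C: 518 kJ/kg
vapour 56.1→142 °C: 110.81 kJ/kg
Δh = 123.5 + 518 + 110.81 = 752.31 kJ/kg
Q = ṁ·Δh = 25.44 kg/s × 752.31 kJ/kg = 19139 kJ/s
|Q| = 19139 kW = 68899 MJ/h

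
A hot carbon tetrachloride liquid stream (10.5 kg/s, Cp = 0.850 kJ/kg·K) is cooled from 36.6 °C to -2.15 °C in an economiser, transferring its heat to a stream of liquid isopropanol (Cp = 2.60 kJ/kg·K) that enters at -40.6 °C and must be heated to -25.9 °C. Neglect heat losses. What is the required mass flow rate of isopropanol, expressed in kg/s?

Heat released by hot stream: Q = 10.5 × 0.850 × (36.6 − -2.15) = 345.84 kJ/s
Energy balance on cold side (adiabatic exchanger): Q = ṁ_c·Cp_c·(T_c,out − T_c,in)
ṁ_c = 345.84 / [2.60 × (-25.9 − -40.6)] = 9.0488 kg/s

ṁ_c = 9.05 kg/s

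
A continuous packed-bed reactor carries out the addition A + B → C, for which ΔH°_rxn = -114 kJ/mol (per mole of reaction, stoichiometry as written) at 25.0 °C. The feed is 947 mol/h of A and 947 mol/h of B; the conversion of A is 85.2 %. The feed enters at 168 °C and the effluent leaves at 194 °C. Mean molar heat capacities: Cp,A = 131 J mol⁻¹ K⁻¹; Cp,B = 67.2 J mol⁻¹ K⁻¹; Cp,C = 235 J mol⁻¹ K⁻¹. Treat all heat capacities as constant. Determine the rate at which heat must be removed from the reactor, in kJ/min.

Q_out = 1370 kJ/min

Extent of reaction ξ = 0.852 × 947 = 806.84 mol/h
Reaction term: ξ·ΔH°_rxn = 806.84 × -114 = -91980 kJ/h
Sensible, feed 168→25 °C: -26840 kJ/h
Outlet flows (mol/h): A 140.16, B 140.16, C 806.84
Sensible, products 25→194 °C: 36738 kJ/h
Q = ΔH = -82082 kJ/h = -22.801 kW
Heat removed = 1368 kJ/min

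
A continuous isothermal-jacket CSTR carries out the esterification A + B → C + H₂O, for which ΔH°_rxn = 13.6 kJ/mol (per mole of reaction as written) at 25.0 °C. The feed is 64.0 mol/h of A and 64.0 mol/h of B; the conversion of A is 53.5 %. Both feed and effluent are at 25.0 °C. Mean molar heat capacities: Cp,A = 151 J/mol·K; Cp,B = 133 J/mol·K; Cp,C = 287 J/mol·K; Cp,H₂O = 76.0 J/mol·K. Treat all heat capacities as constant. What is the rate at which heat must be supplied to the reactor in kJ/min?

Extent of reaction ξ = 0.535 × 64.0 = 34.24 mol/h
Reaction term: ξ·ΔH°_rxn = 34.24 × 13.6 = 465.66 kJ/h
Q = ΔH = 465.66 kJ/h = 0.12935 kW
Heat supplied = 7.7611 kJ/min

Q_in = 7.76 kJ/min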